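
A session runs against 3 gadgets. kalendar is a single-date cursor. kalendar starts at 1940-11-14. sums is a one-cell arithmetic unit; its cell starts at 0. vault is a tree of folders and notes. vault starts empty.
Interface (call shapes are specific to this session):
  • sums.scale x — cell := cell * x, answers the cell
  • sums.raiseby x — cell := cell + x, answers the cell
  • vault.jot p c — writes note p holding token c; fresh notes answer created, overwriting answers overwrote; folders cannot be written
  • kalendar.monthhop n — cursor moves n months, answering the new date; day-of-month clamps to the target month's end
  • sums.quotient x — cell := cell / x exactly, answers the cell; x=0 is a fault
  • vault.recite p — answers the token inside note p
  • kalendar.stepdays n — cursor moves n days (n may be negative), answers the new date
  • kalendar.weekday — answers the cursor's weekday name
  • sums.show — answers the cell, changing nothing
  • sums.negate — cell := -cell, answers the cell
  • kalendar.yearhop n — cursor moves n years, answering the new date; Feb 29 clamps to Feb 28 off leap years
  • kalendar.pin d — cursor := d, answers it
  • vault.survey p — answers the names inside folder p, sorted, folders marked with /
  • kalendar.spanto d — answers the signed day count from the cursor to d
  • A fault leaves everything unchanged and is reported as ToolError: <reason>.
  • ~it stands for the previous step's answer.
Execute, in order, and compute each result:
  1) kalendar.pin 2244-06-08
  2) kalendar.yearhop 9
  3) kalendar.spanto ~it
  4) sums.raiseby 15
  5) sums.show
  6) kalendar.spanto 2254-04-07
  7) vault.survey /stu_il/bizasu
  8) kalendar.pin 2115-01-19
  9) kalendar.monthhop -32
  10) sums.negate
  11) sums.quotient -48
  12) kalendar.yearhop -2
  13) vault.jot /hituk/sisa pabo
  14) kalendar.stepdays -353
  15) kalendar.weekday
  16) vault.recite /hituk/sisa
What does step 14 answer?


! 1. kalendar.pin(d→2244-06-08) => 2244-06-08
! 2. kalendar.yearhop(n→9) => 2253-06-08
! 3. kalendar.spanto(d→~it) => 0
! 4. sums.raiseby(x→15) => 15
! 5. sums.show() => 15
! 6. kalendar.spanto(d→2254-04-07) => 303
! 7. vault.survey(p→/stu_il/bizasu) => ToolError: not found
! 8. kalendar.pin(d→2115-01-19) => 2115-01-19
! 9. kalendar.monthhop(n→-32) => 2112-05-19
! 10. sums.negate() => -15
! 11. sums.quotient(x→-48) => 5/16
! 12. kalendar.yearhop(n→-2) => 2110-05-19
! 13. vault.jot(p→/hituk/sisa, c→pabo) => ToolError: no parent
! 14. kalendar.stepdays(n→-353) => 2109-05-31
! 15. kalendar.weekday() => Friday
! 16. vault.recite(p→/hituk/sisa) => ToolError: not found

Answer: 2109-05-31


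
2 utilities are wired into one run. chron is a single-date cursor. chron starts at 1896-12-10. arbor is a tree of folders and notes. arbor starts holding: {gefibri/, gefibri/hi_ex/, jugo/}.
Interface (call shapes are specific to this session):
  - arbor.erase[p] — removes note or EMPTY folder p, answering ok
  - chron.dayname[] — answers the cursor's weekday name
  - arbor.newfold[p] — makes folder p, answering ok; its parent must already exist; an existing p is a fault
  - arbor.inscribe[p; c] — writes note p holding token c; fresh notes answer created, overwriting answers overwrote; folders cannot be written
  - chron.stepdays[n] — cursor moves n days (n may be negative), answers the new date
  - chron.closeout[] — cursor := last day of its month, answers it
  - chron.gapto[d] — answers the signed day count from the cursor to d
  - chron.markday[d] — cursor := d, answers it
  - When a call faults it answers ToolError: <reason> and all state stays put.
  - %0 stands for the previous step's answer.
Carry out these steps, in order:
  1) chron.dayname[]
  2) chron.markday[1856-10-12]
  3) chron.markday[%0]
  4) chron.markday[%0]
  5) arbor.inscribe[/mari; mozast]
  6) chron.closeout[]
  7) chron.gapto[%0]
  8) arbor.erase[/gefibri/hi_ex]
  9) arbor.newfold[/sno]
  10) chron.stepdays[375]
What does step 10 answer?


-- dayname() -> Thursday
-- markday(d='1856-10-12') -> 1856-10-12
-- markday(d='%0') -> 1856-10-12
-- markday(d='%0') -> 1856-10-12
-- inscribe(p='/mari', c='mozast') -> created
-- closeout() -> 1856-10-31
-- gapto(d='%0') -> 0
-- erase(p='/gefibri/hi_ex') -> ok
-- newfold(p='/sno') -> ok
-- stepdays(n='375') -> 1857-11-10

Answer: 1857-11-10


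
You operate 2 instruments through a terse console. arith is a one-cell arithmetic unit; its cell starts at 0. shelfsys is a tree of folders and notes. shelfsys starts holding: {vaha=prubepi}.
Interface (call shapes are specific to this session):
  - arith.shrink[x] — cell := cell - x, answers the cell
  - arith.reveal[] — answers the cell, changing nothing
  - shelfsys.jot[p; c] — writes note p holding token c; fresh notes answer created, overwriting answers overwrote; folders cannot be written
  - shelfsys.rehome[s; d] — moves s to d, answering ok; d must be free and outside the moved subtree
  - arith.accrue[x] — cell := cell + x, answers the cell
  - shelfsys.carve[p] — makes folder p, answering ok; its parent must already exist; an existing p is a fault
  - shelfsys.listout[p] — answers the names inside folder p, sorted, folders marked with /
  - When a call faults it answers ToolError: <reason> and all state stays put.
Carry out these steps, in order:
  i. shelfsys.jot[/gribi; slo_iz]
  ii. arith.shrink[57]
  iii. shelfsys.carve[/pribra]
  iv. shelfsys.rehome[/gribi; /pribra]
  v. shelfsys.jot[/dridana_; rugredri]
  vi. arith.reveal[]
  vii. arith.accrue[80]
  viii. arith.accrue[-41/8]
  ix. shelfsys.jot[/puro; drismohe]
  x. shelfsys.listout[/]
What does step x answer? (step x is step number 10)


I invoke jot passing p→/gribi, c→slo_iz, giving created.
I call shrink passing x→57, → -57.
I try carve passing p→/pribra, — result: ok.
I invoke rehome passing s→/gribi, d→/pribra, yielding ToolError: exists.
Using jot passing p→/dridana_, c→rugredri, which returns created.
Next I call reveal(), and get -57.
Calling accrue passing x→80, — result: 23.
Invoking accrue passing x→-41/8, → 143/8.
I try jot passing p→/puro, c→drismohe, and observe created.
Calling listout passing p→/, and get [dridana_, gribi, pribra/, puro, vaha].

Answer: [dridana_, gribi, pribra/, puro, vaha]


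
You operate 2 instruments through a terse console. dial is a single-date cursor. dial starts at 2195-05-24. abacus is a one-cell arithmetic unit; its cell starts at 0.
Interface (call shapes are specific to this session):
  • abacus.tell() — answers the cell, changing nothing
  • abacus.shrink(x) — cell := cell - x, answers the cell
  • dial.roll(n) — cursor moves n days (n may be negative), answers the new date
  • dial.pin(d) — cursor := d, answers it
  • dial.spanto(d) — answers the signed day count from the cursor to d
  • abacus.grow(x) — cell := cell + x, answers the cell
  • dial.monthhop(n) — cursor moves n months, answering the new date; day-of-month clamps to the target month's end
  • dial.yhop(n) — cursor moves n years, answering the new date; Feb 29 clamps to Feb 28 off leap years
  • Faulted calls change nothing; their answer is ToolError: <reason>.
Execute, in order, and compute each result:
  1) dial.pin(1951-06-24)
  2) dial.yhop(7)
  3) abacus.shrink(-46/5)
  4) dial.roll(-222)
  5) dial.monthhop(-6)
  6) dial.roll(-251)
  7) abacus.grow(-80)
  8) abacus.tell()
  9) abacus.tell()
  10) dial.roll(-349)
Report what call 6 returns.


Answer: 1956-09-05

Derivation:
I invoke dial.pin with d=1951-06-24, — result: 1951-06-24.
Then dial.yhop with n=7, giving 1958-06-24.
I try abacus.shrink with x=-46/5, and get 46/5.
I invoke dial.roll with n=-222, and get 1957-11-14.
Calling dial.monthhop with n=-6: 1957-05-14.
I call dial.roll with n=-251, — result: 1956-09-05.
I call abacus.grow with x=-80: -354/5.
I use abacus.tell(), and see -354/5.
Using abacus.tell, → -354/5.
I use dial.roll with n=-349, → 1955-09-22.


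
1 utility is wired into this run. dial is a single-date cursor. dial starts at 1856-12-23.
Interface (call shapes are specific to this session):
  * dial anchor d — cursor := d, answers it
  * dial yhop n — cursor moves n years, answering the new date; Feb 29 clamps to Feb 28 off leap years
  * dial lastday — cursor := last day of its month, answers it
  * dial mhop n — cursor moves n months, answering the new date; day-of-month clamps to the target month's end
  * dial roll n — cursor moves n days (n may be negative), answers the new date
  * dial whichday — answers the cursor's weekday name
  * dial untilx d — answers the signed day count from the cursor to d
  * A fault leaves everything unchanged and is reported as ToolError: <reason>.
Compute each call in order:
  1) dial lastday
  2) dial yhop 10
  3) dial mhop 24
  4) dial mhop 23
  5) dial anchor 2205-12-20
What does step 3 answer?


Answer: 1868-12-31

Derivation:
I invoke dial lastday(), and get 1856-12-31.
Then dial yhop(n='10'), and observe 1866-12-31.
I run dial mhop(n='24'), → 1868-12-31.
I call dial mhop(n='23'), giving 1870-11-30.
Now I run dial anchor(d='2205-12-20'): 2205-12-20.


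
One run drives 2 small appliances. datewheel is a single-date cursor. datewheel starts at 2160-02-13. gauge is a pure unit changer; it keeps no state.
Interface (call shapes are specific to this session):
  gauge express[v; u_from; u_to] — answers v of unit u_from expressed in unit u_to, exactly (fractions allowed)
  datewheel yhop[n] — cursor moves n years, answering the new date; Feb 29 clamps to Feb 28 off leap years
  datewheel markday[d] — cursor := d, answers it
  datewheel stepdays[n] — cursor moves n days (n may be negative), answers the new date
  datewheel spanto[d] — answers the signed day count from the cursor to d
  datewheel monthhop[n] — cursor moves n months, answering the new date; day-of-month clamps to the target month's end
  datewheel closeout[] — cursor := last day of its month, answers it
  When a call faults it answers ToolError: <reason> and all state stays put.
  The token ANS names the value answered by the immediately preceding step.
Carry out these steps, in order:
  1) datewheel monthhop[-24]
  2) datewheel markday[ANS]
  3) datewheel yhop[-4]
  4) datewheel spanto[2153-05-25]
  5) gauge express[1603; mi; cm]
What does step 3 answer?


>>> datewheel monthhop n='-24'
:: 2158-02-13
>>> datewheel markday d='ANS'
:: 2158-02-13
>>> datewheel yhop n='-4'
:: 2154-02-13
>>> datewheel spanto d='2153-05-25'
:: -264
>>> gauge express v='1603' u_from='mi' u_to='cm'
:: 1289889216/5

Answer: 2154-02-13


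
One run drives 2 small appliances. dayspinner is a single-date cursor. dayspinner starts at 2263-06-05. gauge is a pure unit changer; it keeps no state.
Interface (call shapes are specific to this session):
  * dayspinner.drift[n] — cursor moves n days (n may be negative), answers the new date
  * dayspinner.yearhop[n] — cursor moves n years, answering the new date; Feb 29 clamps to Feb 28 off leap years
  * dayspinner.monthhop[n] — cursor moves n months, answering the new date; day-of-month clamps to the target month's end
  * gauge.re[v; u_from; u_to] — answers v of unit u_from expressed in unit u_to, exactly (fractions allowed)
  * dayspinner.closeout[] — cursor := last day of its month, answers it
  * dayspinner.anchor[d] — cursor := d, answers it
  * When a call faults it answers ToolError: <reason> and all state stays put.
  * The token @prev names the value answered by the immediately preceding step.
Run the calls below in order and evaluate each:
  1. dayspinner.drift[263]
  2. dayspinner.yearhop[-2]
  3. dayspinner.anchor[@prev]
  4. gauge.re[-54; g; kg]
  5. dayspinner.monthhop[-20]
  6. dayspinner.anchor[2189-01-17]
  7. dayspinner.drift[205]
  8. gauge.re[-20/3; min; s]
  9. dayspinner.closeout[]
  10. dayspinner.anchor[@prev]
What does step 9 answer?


·→ drift(n=263)
·← 2264-02-23
·→ yearhop(n=-2)
·← 2262-02-23
·→ anchor(d=@prev)
·← 2262-02-23
·→ re(v=-54, u_from=g, u_to=kg)
·← -27/500
·→ monthhop(n=-20)
·← 2260-06-23
·→ anchor(d=2189-01-17)
·← 2189-01-17
·→ drift(n=205)
·← 2189-08-10
·→ re(v=-20/3, u_from=min, u_to=s)
·← -400
·→ closeout()
·← 2189-08-31
·→ anchor(d=@prev)
·← 2189-08-31

Answer: 2189-08-31


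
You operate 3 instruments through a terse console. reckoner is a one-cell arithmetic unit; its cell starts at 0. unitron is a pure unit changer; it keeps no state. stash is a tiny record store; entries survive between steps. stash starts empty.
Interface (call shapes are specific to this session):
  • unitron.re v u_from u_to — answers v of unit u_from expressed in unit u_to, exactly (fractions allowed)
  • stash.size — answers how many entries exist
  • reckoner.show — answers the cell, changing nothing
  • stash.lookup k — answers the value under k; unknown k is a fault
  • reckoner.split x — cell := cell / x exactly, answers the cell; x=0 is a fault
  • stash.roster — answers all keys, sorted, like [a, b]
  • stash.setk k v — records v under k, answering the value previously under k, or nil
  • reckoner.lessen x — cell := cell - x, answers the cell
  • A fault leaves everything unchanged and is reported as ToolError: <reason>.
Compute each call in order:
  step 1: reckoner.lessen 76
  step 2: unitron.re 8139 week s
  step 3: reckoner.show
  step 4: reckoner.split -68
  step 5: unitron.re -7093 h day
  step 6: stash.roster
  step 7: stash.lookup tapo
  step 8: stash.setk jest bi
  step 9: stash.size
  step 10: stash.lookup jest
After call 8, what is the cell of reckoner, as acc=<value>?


Using lessen with x→76, → -76.
Now I run re with v→8139, u_from→week, u_to→s, → 4922467200.
Calling show(), which returns -76.
Then split with x→-68, and see 19/17.
Now I run re with v→-7093, u_from→h, u_to→day, giving -7093/24.
I run roster, yielding [].
I run lookup with k→tapo, and get ToolError: no such key tapo.
I invoke setk with k→jest, v→bi, which returns nil.
I use size(): 1.
Using lookup with k→jest, — result: bi.

Answer: acc=19/17


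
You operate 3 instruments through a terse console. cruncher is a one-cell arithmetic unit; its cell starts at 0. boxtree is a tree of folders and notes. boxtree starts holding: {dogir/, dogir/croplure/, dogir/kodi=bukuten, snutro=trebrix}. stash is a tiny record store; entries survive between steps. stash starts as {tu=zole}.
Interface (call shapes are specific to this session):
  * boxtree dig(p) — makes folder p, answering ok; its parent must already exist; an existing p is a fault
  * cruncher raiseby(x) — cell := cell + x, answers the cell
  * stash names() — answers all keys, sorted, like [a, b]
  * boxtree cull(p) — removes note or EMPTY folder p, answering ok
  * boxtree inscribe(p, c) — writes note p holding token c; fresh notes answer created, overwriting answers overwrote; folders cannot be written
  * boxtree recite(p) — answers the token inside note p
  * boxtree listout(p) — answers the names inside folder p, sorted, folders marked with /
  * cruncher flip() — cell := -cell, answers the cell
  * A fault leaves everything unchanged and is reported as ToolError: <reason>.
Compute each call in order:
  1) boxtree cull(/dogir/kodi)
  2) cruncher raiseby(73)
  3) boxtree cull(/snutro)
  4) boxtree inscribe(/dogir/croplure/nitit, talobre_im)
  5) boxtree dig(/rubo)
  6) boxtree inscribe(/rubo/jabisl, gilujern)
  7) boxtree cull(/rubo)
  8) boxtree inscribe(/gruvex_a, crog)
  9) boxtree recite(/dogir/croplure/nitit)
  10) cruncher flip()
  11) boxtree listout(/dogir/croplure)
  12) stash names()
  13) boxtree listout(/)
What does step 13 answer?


-> boxtree cull(p='/dogir/kodi')
<- ok
-> cruncher raiseby(x='73')
<- 73
-> boxtree cull(p='/snutro')
<- ok
-> boxtree inscribe(p='/dogir/croplure/nitit', c='talobre_im')
<- created
-> boxtree dig(p='/rubo')
<- ok
-> boxtree inscribe(p='/rubo/jabisl', c='gilujern')
<- created
-> boxtree cull(p='/rubo')
<- ToolError: not empty
-> boxtree inscribe(p='/gruvex_a', c='crog')
<- created
-> boxtree recite(p='/dogir/croplure/nitit')
<- talobre_im
-> cruncher flip()
<- -73
-> boxtree listout(p='/dogir/croplure')
<- [nitit]
-> stash names()
<- [tu]
-> boxtree listout(p='/')
<- [dogir/, gruvex_a, rubo/]

Answer: [dogir/, gruvex_a, rubo/]


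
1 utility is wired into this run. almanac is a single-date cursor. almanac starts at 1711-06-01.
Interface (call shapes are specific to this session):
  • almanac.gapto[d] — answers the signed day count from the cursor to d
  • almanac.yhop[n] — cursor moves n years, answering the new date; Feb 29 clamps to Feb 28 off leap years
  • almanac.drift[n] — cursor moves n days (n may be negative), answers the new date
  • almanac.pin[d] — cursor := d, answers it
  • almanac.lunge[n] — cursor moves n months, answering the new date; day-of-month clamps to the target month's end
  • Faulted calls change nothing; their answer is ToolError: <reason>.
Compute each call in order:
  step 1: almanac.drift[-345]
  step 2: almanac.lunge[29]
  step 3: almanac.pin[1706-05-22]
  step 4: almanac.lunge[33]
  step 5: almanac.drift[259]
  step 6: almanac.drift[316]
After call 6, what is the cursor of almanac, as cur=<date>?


% almanac.drift n: -345
:: 1710-06-21
% almanac.lunge n: 29
:: 1712-11-21
% almanac.pin d: 1706-05-22
:: 1706-05-22
% almanac.lunge n: 33
:: 1709-02-22
% almanac.drift n: 259
:: 1709-11-08
% almanac.drift n: 316
:: 1710-09-20

Answer: cur=1710-09-20


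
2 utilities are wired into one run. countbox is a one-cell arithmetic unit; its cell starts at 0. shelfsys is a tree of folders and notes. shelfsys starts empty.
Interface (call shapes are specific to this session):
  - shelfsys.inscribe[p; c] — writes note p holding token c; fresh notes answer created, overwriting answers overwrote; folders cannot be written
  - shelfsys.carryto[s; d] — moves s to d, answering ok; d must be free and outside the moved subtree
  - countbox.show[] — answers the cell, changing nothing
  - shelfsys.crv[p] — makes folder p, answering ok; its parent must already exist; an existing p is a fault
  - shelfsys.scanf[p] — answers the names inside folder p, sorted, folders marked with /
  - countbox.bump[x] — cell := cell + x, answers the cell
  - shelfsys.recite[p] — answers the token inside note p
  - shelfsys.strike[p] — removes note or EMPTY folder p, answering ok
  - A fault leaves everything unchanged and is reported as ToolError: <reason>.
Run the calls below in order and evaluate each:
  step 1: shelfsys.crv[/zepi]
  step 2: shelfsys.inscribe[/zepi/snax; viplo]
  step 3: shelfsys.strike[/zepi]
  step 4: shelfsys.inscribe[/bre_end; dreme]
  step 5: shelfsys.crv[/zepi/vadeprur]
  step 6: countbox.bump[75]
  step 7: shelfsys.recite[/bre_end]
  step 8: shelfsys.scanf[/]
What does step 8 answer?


-> shelfsys.crv(p: /zepi)
<- ok
-> shelfsys.inscribe(p: /zepi/snax, c: viplo)
<- created
-> shelfsys.strike(p: /zepi)
<- ToolError: not empty
-> shelfsys.inscribe(p: /bre_end, c: dreme)
<- created
-> shelfsys.crv(p: /zepi/vadeprur)
<- ok
-> countbox.bump(x: 75)
<- 75
-> shelfsys.recite(p: /bre_end)
<- dreme
-> shelfsys.scanf(p: /)
<- [bre_end, zepi/]

Answer: [bre_end, zepi/]


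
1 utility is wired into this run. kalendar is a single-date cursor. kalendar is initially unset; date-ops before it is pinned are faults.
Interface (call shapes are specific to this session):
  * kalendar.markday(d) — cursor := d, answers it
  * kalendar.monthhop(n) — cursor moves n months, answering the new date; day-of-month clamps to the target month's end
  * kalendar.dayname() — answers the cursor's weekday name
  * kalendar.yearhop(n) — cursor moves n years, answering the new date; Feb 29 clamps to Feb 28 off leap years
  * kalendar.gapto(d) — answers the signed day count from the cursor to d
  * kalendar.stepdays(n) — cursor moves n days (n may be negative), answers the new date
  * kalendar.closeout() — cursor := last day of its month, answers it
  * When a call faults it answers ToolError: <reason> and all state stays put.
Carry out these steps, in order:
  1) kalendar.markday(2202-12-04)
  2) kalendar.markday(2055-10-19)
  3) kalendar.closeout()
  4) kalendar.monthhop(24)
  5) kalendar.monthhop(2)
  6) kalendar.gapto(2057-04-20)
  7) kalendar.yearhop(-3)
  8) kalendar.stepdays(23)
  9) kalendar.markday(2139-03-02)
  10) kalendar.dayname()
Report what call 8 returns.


;; 1. kalendar.markday(d→2202-12-04) == 2202-12-04
;; 2. kalendar.markday(d→2055-10-19) == 2055-10-19
;; 3. kalendar.closeout() == 2055-10-31
;; 4. kalendar.monthhop(n→24) == 2057-10-31
;; 5. kalendar.monthhop(n→2) == 2057-12-31
;; 6. kalendar.gapto(d→2057-04-20) == -255
;; 7. kalendar.yearhop(n→-3) == 2054-12-31
;; 8. kalendar.stepdays(n→23) == 2055-01-23
;; 9. kalendar.markday(d→2139-03-02) == 2139-03-02
;; 10. kalendar.dayname() == Monday

Answer: 2055-01-23


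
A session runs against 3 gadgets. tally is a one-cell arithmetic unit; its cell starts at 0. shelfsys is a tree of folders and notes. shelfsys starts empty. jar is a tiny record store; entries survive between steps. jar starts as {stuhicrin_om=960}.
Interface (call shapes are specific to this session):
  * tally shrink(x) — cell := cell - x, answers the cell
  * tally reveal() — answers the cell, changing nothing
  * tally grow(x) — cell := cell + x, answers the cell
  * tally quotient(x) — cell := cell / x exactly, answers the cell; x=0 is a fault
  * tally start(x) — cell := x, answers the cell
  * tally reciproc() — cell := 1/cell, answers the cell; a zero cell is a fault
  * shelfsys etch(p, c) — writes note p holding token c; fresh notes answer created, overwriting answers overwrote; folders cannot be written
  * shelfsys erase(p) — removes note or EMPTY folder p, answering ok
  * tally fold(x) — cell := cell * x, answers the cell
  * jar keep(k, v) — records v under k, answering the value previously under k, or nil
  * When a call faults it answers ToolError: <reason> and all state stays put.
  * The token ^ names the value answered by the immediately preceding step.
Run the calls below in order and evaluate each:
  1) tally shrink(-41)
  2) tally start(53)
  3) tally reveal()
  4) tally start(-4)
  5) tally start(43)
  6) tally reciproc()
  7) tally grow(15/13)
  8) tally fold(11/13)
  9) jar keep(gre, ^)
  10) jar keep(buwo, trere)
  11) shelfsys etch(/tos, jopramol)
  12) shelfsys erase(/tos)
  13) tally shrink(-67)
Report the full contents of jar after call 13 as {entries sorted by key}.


! 1. tally shrink(x: -41) : 41
! 2. tally start(x: 53) : 53
! 3. tally reveal() : 53
! 4. tally start(x: -4) : -4
! 5. tally start(x: 43) : 43
! 6. tally reciproc() : 1/43
! 7. tally grow(x: 15/13) : 658/559
! 8. tally fold(x: 11/13) : 7238/7267
! 9. jar keep(k: gre, v: ^) : nil
! 10. jar keep(k: buwo, v: trere) : nil
! 11. shelfsys etch(p: /tos, c: jopramol) : created
! 12. shelfsys erase(p: /tos) : ok
! 13. tally shrink(x: -67) : 494127/7267

Answer: {buwo=trere, gre=7238/7267, stuhicrin_om=960}


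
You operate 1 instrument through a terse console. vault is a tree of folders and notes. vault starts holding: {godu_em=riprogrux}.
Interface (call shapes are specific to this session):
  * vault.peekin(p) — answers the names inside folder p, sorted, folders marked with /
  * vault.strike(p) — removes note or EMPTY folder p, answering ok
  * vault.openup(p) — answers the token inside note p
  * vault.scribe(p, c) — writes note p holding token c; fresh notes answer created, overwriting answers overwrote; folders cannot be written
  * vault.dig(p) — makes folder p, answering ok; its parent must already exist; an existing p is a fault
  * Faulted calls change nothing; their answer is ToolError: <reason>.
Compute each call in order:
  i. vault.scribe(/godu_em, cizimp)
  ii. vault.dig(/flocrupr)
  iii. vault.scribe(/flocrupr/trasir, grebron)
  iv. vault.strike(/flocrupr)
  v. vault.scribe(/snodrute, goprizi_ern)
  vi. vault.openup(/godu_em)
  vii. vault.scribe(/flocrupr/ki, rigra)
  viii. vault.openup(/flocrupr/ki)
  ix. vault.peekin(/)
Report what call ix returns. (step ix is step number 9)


Answer: [flocrupr/, godu_em, snodrute]

Derivation:
~$ vault.scribe p: /godu_em c: cizimp
= overwrote
~$ vault.dig p: /flocrupr
= ok
~$ vault.scribe p: /flocrupr/trasir c: grebron
= created
~$ vault.strike p: /flocrupr
= ToolError: not empty
~$ vault.scribe p: /snodrute c: goprizi_ern
= created
~$ vault.openup p: /godu_em
= cizimp
~$ vault.scribe p: /flocrupr/ki c: rigra
= created
~$ vault.openup p: /flocrupr/ki
= rigra
~$ vault.peekin p: /
= [flocrupr/, godu_em, snodrute]


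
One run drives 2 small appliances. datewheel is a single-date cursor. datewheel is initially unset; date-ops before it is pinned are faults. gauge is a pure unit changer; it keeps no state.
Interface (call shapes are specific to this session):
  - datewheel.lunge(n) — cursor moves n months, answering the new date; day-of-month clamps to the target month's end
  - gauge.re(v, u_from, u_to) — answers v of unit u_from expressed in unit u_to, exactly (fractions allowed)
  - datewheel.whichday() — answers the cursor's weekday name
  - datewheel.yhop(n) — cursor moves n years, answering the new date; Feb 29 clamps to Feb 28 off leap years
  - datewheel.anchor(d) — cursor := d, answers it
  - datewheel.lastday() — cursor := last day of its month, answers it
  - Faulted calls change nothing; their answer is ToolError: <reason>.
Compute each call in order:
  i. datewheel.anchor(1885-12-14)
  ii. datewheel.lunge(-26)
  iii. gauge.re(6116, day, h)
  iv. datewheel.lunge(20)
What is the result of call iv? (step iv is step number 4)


Answer: 1885-06-14

Derivation:
Now I run datewheel.anchor with 1885-12-14, and get 1885-12-14.
I invoke datewheel.lunge with -26: 1883-10-14.
I run gauge.re with 6116, day, h, and see 146784.
I call datewheel.lunge with 20, → 1885-06-14.


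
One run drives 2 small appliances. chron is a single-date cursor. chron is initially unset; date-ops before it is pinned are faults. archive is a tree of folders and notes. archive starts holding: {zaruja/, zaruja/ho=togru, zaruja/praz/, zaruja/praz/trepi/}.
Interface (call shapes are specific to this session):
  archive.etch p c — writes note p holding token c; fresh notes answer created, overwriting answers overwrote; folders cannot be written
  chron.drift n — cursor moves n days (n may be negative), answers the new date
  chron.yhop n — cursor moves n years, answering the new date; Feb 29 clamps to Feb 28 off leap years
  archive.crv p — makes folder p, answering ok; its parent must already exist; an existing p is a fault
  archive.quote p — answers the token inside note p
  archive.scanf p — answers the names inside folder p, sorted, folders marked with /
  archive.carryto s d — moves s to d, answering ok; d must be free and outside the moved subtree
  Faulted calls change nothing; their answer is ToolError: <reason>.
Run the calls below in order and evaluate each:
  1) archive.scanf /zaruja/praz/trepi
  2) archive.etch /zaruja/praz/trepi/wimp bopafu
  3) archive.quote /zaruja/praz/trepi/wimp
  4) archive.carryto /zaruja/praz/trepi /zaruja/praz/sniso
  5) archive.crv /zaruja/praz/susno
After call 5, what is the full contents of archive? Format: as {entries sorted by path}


Answer: {zaruja/, zaruja/ho=togru, zaruja/praz/, zaruja/praz/sniso/, zaruja/praz/sniso/wimp=bopafu, zaruja/praz/susno/}

Derivation:
Calling scanf on p→/zaruja/praz/trepi, — result: [].
Next I call etch on p→/zaruja/praz/trepi/wimp, c→bopafu, yielding created.
Using quote on p→/zaruja/praz/trepi/wimp, and observe bopafu.
Next I call carryto on s→/zaruja/praz/trepi, d→/zaruja/praz/sniso, which returns ok.
Using crv on p→/zaruja/praz/susno, yielding ok.


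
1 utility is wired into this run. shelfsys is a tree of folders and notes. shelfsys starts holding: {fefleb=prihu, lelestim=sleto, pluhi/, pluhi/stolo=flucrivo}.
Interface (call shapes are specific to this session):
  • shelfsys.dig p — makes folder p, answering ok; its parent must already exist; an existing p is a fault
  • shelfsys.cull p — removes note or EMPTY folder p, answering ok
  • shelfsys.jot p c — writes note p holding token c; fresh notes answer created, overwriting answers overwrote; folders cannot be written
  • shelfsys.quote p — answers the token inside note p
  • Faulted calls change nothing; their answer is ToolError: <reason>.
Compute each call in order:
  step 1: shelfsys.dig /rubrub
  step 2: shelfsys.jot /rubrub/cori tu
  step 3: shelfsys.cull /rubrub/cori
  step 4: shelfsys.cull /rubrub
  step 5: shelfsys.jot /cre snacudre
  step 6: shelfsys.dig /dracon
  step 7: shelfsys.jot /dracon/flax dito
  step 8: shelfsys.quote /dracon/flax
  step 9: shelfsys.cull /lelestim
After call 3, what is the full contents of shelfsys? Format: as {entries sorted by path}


Answer: {fefleb=prihu, lelestim=sleto, pluhi/, pluhi/stolo=flucrivo, rubrub/}

Derivation:
I run shelfsys.dig using p: /rubrub, which returns ok.
Now I run shelfsys.jot using p: /rubrub/cori, c: tu, which returns created.
I use shelfsys.cull using p: /rubrub/cori, and see ok.
Next I call shelfsys.cull using p: /rubrub, — result: ok.
I invoke shelfsys.jot using p: /cre, c: snacudre: created.
Next I call shelfsys.dig using p: /dracon, — result: ok.
I invoke shelfsys.jot using p: /dracon/flax, c: dito, — result: created.
Then shelfsys.quote using p: /dracon/flax, and see dito.
Calling shelfsys.cull using p: /lelestim, and observe ok.


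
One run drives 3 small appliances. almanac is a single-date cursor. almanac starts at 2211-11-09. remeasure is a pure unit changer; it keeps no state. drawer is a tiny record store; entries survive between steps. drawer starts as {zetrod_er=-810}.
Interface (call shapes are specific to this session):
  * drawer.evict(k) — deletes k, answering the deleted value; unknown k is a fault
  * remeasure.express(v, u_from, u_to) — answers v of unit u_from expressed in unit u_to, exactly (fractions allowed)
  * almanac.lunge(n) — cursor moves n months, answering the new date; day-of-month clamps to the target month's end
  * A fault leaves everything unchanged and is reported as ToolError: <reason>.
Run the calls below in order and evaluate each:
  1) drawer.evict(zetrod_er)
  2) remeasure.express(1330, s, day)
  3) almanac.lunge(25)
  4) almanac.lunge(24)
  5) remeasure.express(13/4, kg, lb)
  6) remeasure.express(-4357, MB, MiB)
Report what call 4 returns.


Answer: 2215-12-09

Derivation:
Invoking drawer.evict on k=zetrod_er, — result: -810.
Now I run remeasure.express on v=1330, u_from=s, u_to=day, and observe 133/8640.
Invoking almanac.lunge on n=25, yielding 2213-12-09.
I use almanac.lunge on n=24, → 2215-12-09.
Next I call remeasure.express on v=13/4, u_from=kg, u_to=lb, — result: 325000000/45359237.
I try remeasure.express on v=-4357, u_from=MB, u_to=MiB, → -68078125/16384.


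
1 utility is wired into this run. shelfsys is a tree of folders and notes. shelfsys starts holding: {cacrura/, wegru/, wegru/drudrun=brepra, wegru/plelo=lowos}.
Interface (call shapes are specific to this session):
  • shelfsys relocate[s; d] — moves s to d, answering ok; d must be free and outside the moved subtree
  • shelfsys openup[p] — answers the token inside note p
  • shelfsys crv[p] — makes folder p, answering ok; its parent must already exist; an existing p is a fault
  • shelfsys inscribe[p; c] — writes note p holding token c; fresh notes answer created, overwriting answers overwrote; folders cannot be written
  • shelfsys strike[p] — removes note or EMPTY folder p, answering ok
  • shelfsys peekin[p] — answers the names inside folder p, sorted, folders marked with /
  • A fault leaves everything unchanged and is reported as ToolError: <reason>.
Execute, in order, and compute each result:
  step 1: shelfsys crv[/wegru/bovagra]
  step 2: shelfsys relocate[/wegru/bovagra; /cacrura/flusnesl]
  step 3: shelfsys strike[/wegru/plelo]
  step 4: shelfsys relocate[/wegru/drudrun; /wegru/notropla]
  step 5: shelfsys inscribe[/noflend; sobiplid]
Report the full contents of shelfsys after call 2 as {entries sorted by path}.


# 1. shelfsys crv(p→/wegru/bovagra) -> ok
# 2. shelfsys relocate(s→/wegru/bovagra, d→/cacrura/flusnesl) -> ok
# 3. shelfsys strike(p→/wegru/plelo) -> ok
# 4. shelfsys relocate(s→/wegru/drudrun, d→/wegru/notropla) -> ok
# 5. shelfsys inscribe(p→/noflend, c→sobiplid) -> created

Answer: {cacrura/, cacrura/flusnesl/, wegru/, wegru/drudrun=brepra, wegru/plelo=lowos}


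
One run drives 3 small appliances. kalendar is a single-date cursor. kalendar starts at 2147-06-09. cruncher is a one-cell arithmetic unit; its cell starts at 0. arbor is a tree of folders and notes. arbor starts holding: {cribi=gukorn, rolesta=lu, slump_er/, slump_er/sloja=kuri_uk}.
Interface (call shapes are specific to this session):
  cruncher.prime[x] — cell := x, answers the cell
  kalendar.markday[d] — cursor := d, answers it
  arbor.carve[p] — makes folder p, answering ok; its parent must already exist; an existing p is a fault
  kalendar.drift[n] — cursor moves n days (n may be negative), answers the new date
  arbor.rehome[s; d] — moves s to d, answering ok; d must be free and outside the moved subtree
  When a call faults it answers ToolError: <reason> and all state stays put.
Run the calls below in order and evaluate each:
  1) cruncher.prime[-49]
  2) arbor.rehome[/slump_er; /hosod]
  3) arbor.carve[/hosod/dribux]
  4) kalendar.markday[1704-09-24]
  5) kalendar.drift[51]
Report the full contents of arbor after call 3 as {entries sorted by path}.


Answer: {cribi=gukorn, hosod/, hosod/dribux/, hosod/sloja=kuri_uk, rolesta=lu}

Derivation:
Step: cruncher.prime[x→-49]
Result: -49
Step: arbor.rehome[s→/slump_er; d→/hosod]
Result: ok
Step: arbor.carve[p→/hosod/dribux]
Result: ok
Step: kalendar.markday[d→1704-09-24]
Result: 1704-09-24
Step: kalendar.drift[n→51]
Result: 1704-11-14


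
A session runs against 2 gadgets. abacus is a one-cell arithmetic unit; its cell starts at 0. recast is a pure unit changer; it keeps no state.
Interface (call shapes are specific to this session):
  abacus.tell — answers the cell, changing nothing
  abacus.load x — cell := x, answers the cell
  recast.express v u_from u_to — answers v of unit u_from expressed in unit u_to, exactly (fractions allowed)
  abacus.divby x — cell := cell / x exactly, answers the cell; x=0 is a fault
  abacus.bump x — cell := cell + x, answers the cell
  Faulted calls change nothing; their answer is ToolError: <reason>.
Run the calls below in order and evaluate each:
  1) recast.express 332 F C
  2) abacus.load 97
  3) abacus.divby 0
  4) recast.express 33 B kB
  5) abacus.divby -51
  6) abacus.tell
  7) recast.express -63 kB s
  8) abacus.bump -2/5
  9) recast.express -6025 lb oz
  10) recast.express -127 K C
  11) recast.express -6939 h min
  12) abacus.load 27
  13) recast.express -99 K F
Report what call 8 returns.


Answer: -587/255

Derivation:
-- 1. recast.express(332, F, C) ~> 500/3
-- 2. abacus.load(97) ~> 97
-- 3. abacus.divby(0) ~> ToolError: division by zero
-- 4. recast.express(33, B, kB) ~> 33/1000
-- 5. abacus.divby(-51) ~> -97/51
-- 6. abacus.tell() ~> -97/51
-- 7. recast.express(-63, kB, s) ~> ToolError: incompatible units
-- 8. abacus.bump(-2/5) ~> -587/255
-- 9. recast.express(-6025, lb, oz) ~> -96400
-- 10. recast.express(-127, K, C) ~> -8003/20
-- 11. recast.express(-6939, h, min) ~> -416340
-- 12. abacus.load(27) ~> 27
-- 13. recast.express(-99, K, F) ~> -63787/100


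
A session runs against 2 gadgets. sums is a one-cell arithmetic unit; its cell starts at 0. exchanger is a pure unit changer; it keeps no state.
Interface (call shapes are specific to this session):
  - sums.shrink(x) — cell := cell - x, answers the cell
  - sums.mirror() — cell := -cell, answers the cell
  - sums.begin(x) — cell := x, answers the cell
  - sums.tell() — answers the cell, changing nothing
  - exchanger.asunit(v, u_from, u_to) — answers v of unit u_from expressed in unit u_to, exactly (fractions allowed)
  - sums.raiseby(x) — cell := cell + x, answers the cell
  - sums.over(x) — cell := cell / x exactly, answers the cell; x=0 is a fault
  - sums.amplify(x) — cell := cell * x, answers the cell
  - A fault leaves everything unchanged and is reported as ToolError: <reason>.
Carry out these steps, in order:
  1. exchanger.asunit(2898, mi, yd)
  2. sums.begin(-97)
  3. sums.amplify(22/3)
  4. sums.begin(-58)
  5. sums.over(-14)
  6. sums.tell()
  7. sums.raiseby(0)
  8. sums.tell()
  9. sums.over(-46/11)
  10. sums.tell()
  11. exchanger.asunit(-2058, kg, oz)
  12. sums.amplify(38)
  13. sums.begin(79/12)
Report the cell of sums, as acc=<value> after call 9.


Answer: acc=-319/322

Derivation:
> exchanger.asunit v: 2898 u_from: mi u_to: yd
= 5100480
> sums.begin x: -97
= -97
> sums.amplify x: 22/3
= -2134/3
> sums.begin x: -58
= -58
> sums.over x: -14
= 29/7
> sums.tell
= 29/7
> sums.raiseby x: 0
= 29/7
> sums.tell
= 29/7
> sums.over x: -46/11
= -319/322
> sums.tell
= -319/322
> exchanger.asunit v: -2058 u_from: kg u_to: oz
= -470400000000/6479891
> sums.amplify x: 38
= -6061/161
> sums.begin x: 79/12
= 79/12


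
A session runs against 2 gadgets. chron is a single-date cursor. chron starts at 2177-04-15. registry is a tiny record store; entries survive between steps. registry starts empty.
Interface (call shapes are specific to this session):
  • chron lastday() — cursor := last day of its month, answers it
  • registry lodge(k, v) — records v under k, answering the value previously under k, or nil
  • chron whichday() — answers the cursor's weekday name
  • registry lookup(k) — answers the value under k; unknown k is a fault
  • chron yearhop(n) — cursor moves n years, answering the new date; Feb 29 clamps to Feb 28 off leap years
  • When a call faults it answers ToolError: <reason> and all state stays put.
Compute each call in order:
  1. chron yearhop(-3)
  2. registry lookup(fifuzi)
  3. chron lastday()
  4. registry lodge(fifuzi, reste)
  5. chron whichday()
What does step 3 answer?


>> chron yearhop(n: -3)
<< 2174-04-15
>> registry lookup(k: fifuzi)
<< ToolError: no such key fifuzi
>> chron lastday()
<< 2174-04-30
>> registry lodge(k: fifuzi, v: reste)
<< nil
>> chron whichday()
<< Saturday

Answer: 2174-04-30


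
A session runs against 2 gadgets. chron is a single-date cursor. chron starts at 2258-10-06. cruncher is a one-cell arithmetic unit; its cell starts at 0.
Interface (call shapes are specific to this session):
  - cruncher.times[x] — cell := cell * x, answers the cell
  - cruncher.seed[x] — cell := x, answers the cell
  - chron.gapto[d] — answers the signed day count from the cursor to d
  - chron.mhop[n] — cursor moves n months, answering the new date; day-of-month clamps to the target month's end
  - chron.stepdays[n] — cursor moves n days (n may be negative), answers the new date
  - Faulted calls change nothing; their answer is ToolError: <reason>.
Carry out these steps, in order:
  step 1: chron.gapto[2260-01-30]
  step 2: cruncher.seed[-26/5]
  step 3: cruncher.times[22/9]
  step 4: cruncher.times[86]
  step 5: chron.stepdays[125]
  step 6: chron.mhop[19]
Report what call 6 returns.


Answer: 2260-09-08

Derivation:
Do: gapto[d→2260-01-30]
See: 481
Do: seed[x→-26/5]
See: -26/5
Do: times[x→22/9]
See: -572/45
Do: times[x→86]
See: -49192/45
Do: stepdays[n→125]
See: 2259-02-08
Do: mhop[n→19]
See: 2260-09-08


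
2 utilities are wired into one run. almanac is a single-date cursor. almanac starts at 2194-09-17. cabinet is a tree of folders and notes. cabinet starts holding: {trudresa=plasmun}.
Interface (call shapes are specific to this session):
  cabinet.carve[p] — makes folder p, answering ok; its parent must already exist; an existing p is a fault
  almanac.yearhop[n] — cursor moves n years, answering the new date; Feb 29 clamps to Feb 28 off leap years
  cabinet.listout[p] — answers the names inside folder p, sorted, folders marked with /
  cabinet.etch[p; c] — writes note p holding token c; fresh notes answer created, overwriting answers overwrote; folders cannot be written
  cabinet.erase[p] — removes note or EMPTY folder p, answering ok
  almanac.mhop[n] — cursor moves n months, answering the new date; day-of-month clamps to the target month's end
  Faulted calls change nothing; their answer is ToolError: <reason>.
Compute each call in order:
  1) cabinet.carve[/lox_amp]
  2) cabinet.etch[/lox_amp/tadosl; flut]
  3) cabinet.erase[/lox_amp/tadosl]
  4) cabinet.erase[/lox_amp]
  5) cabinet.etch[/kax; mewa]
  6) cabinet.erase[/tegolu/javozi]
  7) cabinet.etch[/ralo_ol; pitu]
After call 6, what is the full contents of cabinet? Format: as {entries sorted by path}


Answer: {kax=mewa, trudresa=plasmun}

Derivation:
Act: cabinet.carve[p='/lox_amp']
Obs: ok
Act: cabinet.etch[p='/lox_amp/tadosl'; c='flut']
Obs: created
Act: cabinet.erase[p='/lox_amp/tadosl']
Obs: ok
Act: cabinet.erase[p='/lox_amp']
Obs: ok
Act: cabinet.etch[p='/kax'; c='mewa']
Obs: created
Act: cabinet.erase[p='/tegolu/javozi']
Obs: ToolError: not found
Act: cabinet.etch[p='/ralo_ol'; c='pitu']
Obs: created
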